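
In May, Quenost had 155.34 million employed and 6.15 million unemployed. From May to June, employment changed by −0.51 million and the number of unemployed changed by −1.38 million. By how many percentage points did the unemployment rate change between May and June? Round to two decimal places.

May: labor force = 155.34 + 6.15 = 161.49; u = 6.15/161.49 = 3.81%.
June: labor force = 154.83 + 4.77 = 159.60; u = 4.77/159.60 = 2.99%.
Change = 2.99% − 3.81% = −0.82 pp.

The unemployment rate changed by −0.82 percentage points.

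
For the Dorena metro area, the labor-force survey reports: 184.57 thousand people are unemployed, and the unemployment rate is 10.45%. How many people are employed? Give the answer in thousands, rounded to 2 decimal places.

Labor force = U / u = 184.57 / 0.1045 ≈ 1,766.22 thousand.
Employed = labor force − unemployed = 1,766.22 − 184.57 = 1,581.65 thousand.

About 1,581.65 thousand are employed.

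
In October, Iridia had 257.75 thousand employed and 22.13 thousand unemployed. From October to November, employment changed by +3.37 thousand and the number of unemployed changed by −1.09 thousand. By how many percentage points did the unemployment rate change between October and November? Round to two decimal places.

October: labor force = 257.75 + 22.13 = 279.88; u = 22.13/279.88 = 7.91%.
November: labor force = 261.12 + 21.04 = 282.16; u = 21.04/282.16 = 7.46%.
Change = 7.46% − 7.91% = −0.45 pp.

The unemployment rate changed by −0.45 percentage points.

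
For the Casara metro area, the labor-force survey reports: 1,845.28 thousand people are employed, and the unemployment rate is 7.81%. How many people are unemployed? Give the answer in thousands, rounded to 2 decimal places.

Let U be the number unemployed. The labor force is E + U, and U/(E+U) = 0.0781.
So U = 0.0781 × 1,845.28 / (1 − 0.0781) = 144.1164 / 0.9219 ≈ 156.33 thousand.

About 156.33 thousand are unemployed.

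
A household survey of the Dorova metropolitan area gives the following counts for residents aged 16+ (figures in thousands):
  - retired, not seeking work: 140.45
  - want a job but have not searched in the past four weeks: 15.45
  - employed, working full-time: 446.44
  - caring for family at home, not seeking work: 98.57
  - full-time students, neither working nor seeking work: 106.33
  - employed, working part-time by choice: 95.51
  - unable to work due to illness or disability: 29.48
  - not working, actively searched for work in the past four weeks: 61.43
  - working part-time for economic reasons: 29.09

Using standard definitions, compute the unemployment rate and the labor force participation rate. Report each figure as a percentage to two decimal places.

Employed = 446.44 + 95.51 + 29.09 = 571.04 thousand (anyone who worked, including part-time for economic reasons, counts as employed).
Unemployed = 61.43 thousand.
Labor force = 571.04 + 61.43 = 632.47 thousand.
Not in labor force = 140.45 + 15.45 + 98.57 + 106.33 + 29.48 = 390.28 thousand (those not working and not actively searching are outside the labor force — including those who want a job but have given up searching).
Civilian working-age population = 632.47 + 390.28 = 1,022.75 thousand.
Unemployment rate = 61.43 / 632.47 = 9.71%.
Labor force participation rate = 632.47 / 1,022.75 = 61.84%.

Unemployment rate ≈ 9.71%; labor force participation rate ≈ 61.84%.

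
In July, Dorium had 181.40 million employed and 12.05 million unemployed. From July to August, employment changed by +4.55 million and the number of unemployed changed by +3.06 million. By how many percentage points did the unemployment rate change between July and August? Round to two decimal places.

The unemployment rate changed by +1.29 percentage points.

July: labor force = 181.40 + 12.05 = 193.45; u = 12.05/193.45 = 6.23%.
August: labor force = 185.95 + 15.11 = 201.06; u = 15.11/201.06 = 7.52%.
Change = 7.52% − 6.23% = +1.29 pp.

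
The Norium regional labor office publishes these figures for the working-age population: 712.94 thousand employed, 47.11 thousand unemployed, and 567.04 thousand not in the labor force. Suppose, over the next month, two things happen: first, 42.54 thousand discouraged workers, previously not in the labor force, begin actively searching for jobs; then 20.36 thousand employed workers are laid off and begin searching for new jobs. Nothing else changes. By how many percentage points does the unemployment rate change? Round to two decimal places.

Initially, labor force = 712.94 + 47.11 = 760.05 thousand, so u = 47.11/760.05 = 6.20%.
After the first change, unemployed and labor force both rise by 42.54 → E = 712.94, U = 89.65, labor force = 802.59 thousand.
After the second change, employed falls and unemployed rises by 20.36; labor force unchanged → E = 692.58, U = 110.01, labor force = 802.59 thousand.
New unemployment rate = 110.01 / 802.59 = 13.71%.
Change = 13.71% − 6.20% = +7.51 percentage points.

The unemployment rate changes by +7.51 percentage points.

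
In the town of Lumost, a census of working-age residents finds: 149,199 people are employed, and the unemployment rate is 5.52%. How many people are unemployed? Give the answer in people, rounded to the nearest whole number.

Let U be the number unemployed. The labor force is E + U, and U/(E+U) = 0.0552.
So U = 0.0552 × 149,199 / (1 − 0.0552) = 8235.78 / 0.9448 ≈ 8,717.

About 8,717 are unemployed.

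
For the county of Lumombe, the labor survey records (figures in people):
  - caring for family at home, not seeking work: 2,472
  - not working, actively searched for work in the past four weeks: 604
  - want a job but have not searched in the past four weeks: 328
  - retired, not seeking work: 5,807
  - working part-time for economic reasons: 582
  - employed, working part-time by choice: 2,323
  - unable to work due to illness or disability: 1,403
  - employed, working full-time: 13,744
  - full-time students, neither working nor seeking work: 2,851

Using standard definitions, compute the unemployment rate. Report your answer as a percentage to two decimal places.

Unemployment rate ≈ 3.50%.

Employed = 582 + 2,323 + 13,744 = 16,649 (anyone who worked, including part-time for economic reasons, counts as employed).
Unemployed = 604.
Labor force = 16,649 + 604 = 17,253.
Unemployment rate = 604 / 17,253 = 3.50%.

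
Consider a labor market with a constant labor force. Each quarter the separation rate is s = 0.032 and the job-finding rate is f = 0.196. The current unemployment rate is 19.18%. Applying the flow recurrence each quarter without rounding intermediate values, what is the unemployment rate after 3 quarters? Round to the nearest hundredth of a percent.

With a fixed labor force, u_{t+1} = u_t + s·(1−u_t) − f·u_t = u_t·(1−s−f) + s.
Here 1−s−f = 0.772 and s = 0.032.
u_1 = 0.191800 × 0.772 + 0.032 = 0.180070.
u_2 = 0.180070 × 0.772 + 0.032 = 0.171014.
u_3 = 0.171014 × 0.772 + 0.032 = 0.164023.

Unemployment rate after three quarters ≈ 16.40%.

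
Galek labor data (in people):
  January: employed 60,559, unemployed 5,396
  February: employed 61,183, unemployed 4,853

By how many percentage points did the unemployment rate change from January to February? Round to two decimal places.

The unemployment rate changed by −0.83 percentage points.

January: labor force = 60,559 + 5,396 = 65,955; u = 5,396/65,955 = 8.18%.
February: labor force = 61,183 + 4,853 = 66,036; u = 4,853/66,036 = 7.35%.
Change = 7.35% − 8.18% = −0.83 pp.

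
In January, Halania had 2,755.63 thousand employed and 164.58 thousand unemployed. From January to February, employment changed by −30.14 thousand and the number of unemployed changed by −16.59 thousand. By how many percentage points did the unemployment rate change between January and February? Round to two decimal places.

January: labor force = 2,755.63 + 164.58 = 2,920.21; u = 164.58/2,920.21 = 5.64%.
February: labor force = 2,725.49 + 147.99 = 2,873.48; u = 147.99/2,873.48 = 5.15%.
Change = 5.15% − 5.64% = −0.49 pp.

The unemployment rate changed by −0.49 percentage points.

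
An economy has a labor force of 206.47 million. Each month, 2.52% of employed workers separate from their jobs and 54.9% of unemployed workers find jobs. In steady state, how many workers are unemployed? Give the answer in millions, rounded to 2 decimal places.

Steady-state unemployment rate u* = s/(s+f) = 2.52/(2.52+54.9) = 0.043887.
Unemployed = u* × labor force = 0.043887 × 206.47 ≈ 9.06 million.

About 9.06 million are unemployed in steady state.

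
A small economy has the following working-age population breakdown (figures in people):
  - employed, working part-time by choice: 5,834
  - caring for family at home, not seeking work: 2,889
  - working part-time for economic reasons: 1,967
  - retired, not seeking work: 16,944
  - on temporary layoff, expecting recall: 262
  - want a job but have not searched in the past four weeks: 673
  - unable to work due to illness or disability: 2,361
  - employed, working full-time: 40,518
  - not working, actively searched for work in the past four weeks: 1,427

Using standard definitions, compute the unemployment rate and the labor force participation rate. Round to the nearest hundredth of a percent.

Employed = 5,834 + 1,967 + 40,518 = 48,319 (anyone who worked, including part-time for economic reasons, counts as employed).
Unemployed = 262 + 1,427 = 1,689 (jobless and actively searching, or on temporary layoff).
Labor force = 48,319 + 1,689 = 50,008.
Not in labor force = 2,889 + 16,944 + 673 + 2,361 = 22,867 (those not working and not actively searching are outside the labor force — including those who want a job but have given up searching).
Civilian working-age population = 50,008 + 22,867 = 72,875.
Unemployment rate = 1,689 / 50,008 = 3.38%.
Labor force participation rate = 50,008 / 72,875 = 68.62%.

Unemployment rate ≈ 3.38%; labor force participation rate ≈ 68.62%.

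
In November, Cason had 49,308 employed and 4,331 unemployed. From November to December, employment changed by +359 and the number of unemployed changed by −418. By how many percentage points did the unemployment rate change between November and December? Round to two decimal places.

The unemployment rate changed by −0.77 percentage points.

November: labor force = 49,308 + 4,331 = 53,639; u = 4,331/53,639 = 8.07%.
December: labor force = 49,667 + 3,913 = 53,580; u = 3,913/53,580 = 7.30%.
Change = 7.30% − 8.07% = −0.77 pp.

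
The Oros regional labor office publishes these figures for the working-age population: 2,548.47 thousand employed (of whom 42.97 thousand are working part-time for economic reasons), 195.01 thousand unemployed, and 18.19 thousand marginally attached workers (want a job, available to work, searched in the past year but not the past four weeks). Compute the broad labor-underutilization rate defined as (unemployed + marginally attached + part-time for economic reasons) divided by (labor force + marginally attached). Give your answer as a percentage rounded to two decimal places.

Broad underutilization rate ≈ 9.28%.

Labor force = 2,548.47 + 195.01 = 2,743.48 thousand.
Numerator = 195.01 + 18.19 + 42.97 = 256.17 thousand.
Denominator = 2,743.48 + 18.19 = 2,761.67 thousand.
Broad rate = 256.17 / 2,761.67 = 9.28%.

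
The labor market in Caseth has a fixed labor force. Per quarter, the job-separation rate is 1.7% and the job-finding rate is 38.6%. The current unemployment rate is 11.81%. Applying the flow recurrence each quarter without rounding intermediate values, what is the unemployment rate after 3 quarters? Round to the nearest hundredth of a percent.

With a fixed labor force, u_{t+1} = u_t + s·(1−u_t) − f·u_t = u_t·(1−s−f) + s.
Here 1−s−f = 0.597 and s = 0.017.
u_1 = 0.118100 × 0.597 + 0.017 = 0.087506.
u_2 = 0.087506 × 0.597 + 0.017 = 0.069241.
u_3 = 0.069241 × 0.597 + 0.017 = 0.058337.

Unemployment rate after three quarters ≈ 5.83%.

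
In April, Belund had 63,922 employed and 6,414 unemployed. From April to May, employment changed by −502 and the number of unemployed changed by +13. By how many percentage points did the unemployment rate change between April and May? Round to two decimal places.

April: labor force = 63,922 + 6,414 = 70,336; u = 6,414/70,336 = 9.12%.
May: labor force = 63,420 + 6,427 = 69,847; u = 6,427/69,847 = 9.20%.
Change = 9.20% − 9.12% = +0.08 pp.

The unemployment rate changed by +0.08 percentage points.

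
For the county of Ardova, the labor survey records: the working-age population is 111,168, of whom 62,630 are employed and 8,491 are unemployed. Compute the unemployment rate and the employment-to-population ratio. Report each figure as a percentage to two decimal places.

Unemployment rate ≈ 11.94%; employment-population ratio ≈ 56.34%.

Labor force = employed + unemployed = 62,630 + 8,491 = 71,121.
Unemployment rate = 8,491 / 71,121 = 11.94%.
Employment-population ratio = 62,630 / 111,168 = 56.34%.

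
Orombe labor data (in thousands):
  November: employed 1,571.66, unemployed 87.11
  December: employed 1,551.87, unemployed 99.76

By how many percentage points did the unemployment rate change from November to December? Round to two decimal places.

The unemployment rate changed by +0.79 percentage points.

November: labor force = 1,571.66 + 87.11 = 1,658.77; u = 87.11/1,658.77 = 5.25%.
December: labor force = 1,551.87 + 99.76 = 1,651.63; u = 99.76/1,651.63 = 6.04%.
Change = 6.04% − 5.25% = +0.79 pp.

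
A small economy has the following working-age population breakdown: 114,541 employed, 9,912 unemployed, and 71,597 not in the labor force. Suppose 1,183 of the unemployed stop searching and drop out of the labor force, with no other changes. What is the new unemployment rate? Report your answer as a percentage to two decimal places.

New unemployment rate ≈ 7.08%.

Initially, labor force = 114,541 + 9,912 = 124,453, so u = 9,912/124,453 = 7.96%.
After the change, unemployed and labor force both fall by 1,183 → E = 114,541, U = 8,729, labor force = 123,270.
New unemployment rate = 8,729 / 123,270 = 7.08%.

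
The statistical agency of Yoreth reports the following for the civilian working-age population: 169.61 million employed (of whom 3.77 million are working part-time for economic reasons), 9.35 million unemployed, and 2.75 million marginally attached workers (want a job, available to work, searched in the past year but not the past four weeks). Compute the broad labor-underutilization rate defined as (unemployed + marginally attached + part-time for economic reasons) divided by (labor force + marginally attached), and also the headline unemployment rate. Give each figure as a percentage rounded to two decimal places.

Broad underutilization rate ≈ 8.73%; headline unemployment rate ≈ 5.22%.

Labor force = 169.61 + 9.35 = 178.96 million.
Numerator = 9.35 + 2.75 + 3.77 = 15.87 million.
Denominator = 178.96 + 2.75 = 181.71 million.
Broad rate = 15.87 / 181.71 = 8.73%.
Headline unemployment rate = 9.35 / 178.96 = 5.22%.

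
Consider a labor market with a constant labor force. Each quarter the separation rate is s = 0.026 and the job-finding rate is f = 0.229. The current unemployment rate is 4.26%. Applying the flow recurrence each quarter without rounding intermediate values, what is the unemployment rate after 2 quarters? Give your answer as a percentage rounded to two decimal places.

Unemployment rate after two quarters ≈ 6.90%.

With a fixed labor force, u_{t+1} = u_t + s·(1−u_t) − f·u_t = u_t·(1−s−f) + s.
Here 1−s−f = 0.745 and s = 0.026.
u_1 = 0.042600 × 0.745 + 0.026 = 0.057737.
u_2 = 0.057737 × 0.745 + 0.026 = 0.069014.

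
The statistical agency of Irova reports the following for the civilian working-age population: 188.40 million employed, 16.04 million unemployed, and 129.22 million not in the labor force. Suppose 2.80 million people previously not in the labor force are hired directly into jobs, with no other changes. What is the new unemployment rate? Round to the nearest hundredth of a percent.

Initially, labor force = 188.40 + 16.04 = 204.44 million, so u = 16.04/204.44 = 7.85%.
After the change, employed and labor force both rise by 2.80; unemployed unchanged → E = 191.20, U = 16.04, labor force = 207.24 million.
New unemployment rate = 16.04 / 207.24 = 7.74%.

New unemployment rate ≈ 7.74%.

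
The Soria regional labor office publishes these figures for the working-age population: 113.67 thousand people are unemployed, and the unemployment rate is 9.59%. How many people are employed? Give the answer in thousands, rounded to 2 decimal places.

Labor force = U / u = 113.67 / 0.0959 ≈ 1,185.30 thousand.
Employed = labor force − unemployed = 1,185.30 − 113.67 = 1,071.63 thousand.

About 1,071.63 thousand are employed.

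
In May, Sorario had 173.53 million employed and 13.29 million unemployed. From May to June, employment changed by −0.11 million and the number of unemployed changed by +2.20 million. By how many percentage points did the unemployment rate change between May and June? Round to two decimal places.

May: labor force = 173.53 + 13.29 = 186.82; u = 13.29/186.82 = 7.11%.
June: labor force = 173.42 + 15.49 = 188.91; u = 15.49/188.91 = 8.20%.
Change = 8.20% − 7.11% = +1.09 pp.

The unemployment rate changed by +1.09 percentage points.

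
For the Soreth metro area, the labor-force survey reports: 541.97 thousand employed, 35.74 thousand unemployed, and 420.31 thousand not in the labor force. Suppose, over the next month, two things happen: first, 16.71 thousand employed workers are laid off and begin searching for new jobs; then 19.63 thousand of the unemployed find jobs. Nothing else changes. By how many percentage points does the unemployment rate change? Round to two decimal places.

The unemployment rate changes by −0.51 percentage points.

Initially, labor force = 541.97 + 35.74 = 577.71 thousand, so u = 35.74/577.71 = 6.19%.
After the first change, employed falls and unemployed rises by 16.71; labor force unchanged → E = 525.26, U = 52.45, labor force = 577.71 thousand.
After the second change, unemployed falls and employed rises by 19.63; labor force unchanged → E = 544.89, U = 32.82, labor force = 577.71 thousand.
New unemployment rate = 32.82 / 577.71 = 5.68%.
Change = 5.68% − 6.19% = −0.51 percentage points.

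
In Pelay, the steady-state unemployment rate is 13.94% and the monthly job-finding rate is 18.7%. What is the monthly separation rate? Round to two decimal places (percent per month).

From u* = s/(s+f): s = u·f/(1−u).
s = 0.1394 × 18.7 / (1 − 0.1394) = 2.6068 / 0.8606 ≈ 3.03% per month.

Separation rate ≈ 3.03% per month.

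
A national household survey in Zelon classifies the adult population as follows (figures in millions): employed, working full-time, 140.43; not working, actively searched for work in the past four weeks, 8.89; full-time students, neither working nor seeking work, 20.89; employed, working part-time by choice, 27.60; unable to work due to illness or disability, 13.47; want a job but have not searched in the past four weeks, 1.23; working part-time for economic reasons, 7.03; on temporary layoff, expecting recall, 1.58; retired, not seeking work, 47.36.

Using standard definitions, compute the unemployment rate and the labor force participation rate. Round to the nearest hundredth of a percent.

Unemployment rate ≈ 5.64%; labor force participation rate ≈ 69.10%.

Employed = 140.43 + 27.60 + 7.03 = 175.06 million (anyone who worked, including part-time for economic reasons, counts as employed).
Unemployed = 8.89 + 1.58 = 10.47 million (jobless and actively searching, or on temporary layoff).
Labor force = 175.06 + 10.47 = 185.53 million.
Not in labor force = 20.89 + 13.47 + 1.23 + 47.36 = 82.95 million (those not working and not actively searching are outside the labor force — including those who want a job but have given up searching).
Civilian working-age population = 185.53 + 82.95 = 268.48 million.
Unemployment rate = 10.47 / 185.53 = 5.64%.
Labor force participation rate = 185.53 / 268.48 = 69.10%.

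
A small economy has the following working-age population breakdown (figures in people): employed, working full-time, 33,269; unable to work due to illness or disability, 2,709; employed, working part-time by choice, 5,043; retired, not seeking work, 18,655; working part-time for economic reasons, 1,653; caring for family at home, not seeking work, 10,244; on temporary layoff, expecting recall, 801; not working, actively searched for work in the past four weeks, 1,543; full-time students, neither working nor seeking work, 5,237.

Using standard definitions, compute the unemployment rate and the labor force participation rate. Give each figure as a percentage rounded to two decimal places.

Unemployment rate ≈ 5.54%; labor force participation rate ≈ 53.45%.

Employed = 33,269 + 5,043 + 1,653 = 39,965 (anyone who worked, including part-time for economic reasons, counts as employed).
Unemployed = 801 + 1,543 = 2,344 (jobless and actively searching, or on temporary layoff).
Labor force = 39,965 + 2,344 = 42,309.
Not in labor force = 2,709 + 18,655 + 10,244 + 5,237 = 36,845 (those not working and not actively searching are outside the labor force).
Civilian working-age population = 42,309 + 36,845 = 79,154.
Unemployment rate = 2,344 / 42,309 = 5.54%.
Labor force participation rate = 42,309 / 79,154 = 53.45%.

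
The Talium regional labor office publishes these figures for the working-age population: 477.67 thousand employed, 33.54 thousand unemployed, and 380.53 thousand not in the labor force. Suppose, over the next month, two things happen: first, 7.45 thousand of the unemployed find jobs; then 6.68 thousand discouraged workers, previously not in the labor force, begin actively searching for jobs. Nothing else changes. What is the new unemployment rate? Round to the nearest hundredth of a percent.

New unemployment rate ≈ 6.33%.

Initially, labor force = 477.67 + 33.54 = 511.21 thousand, so u = 33.54/511.21 = 6.56%.
After the first change, unemployed falls and employed rises by 7.45; labor force unchanged → E = 485.12, U = 26.09, labor force = 511.21 thousand.
After the second change, unemployed and labor force both rise by 6.68 → E = 485.12, U = 32.77, labor force = 517.89 thousand.
New unemployment rate = 32.77 / 517.89 = 6.33%.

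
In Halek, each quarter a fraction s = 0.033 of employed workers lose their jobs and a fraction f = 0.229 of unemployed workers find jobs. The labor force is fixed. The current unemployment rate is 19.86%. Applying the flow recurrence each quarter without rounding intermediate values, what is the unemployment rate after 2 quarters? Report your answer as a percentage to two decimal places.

With a fixed labor force, u_{t+1} = u_t + s·(1−u_t) − f·u_t = u_t·(1−s−f) + s.
Here 1−s−f = 0.738 and s = 0.033.
u_1 = 0.198600 × 0.738 + 0.033 = 0.179567.
u_2 = 0.179567 × 0.738 + 0.033 = 0.165520.

Unemployment rate after two quarters ≈ 16.55%.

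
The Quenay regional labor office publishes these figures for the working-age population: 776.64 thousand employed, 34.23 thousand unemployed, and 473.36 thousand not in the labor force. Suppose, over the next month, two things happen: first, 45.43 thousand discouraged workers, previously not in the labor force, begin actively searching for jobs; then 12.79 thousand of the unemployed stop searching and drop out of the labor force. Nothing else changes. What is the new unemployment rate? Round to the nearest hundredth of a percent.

Initially, labor force = 776.64 + 34.23 = 810.87 thousand, so u = 34.23/810.87 = 4.22%.
After the first change, unemployed and labor force both rise by 45.43 → E = 776.64, U = 79.66, labor force = 856.30 thousand.
After the second change, unemployed and labor force both fall by 12.79 → E = 776.64, U = 66.87, labor force = 843.51 thousand.
New unemployment rate = 66.87 / 843.51 = 7.93%.

New unemployment rate ≈ 7.93%.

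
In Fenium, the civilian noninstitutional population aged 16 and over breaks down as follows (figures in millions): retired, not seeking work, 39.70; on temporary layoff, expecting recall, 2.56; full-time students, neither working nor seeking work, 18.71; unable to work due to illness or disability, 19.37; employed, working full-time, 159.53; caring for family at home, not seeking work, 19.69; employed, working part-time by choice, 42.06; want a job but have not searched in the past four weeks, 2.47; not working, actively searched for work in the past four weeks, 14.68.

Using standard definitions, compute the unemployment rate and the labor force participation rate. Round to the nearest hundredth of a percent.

Unemployment rate ≈ 7.88%; labor force participation rate ≈ 68.65%.

Employed = 159.53 + 42.06 = 201.59 million.
Unemployed = 2.56 + 14.68 = 17.24 million (jobless and actively searching, or on temporary layoff).
Labor force = 201.59 + 17.24 = 218.83 million.
Not in labor force = 39.70 + 18.71 + 19.37 + 19.69 + 2.47 = 99.94 million (those not working and not actively searching are outside the labor force — including those who want a job but have given up searching).
Civilian working-age population = 218.83 + 99.94 = 318.77 million.
Unemployment rate = 17.24 / 218.83 = 7.88%.
Labor force participation rate = 218.83 / 318.77 = 68.65%.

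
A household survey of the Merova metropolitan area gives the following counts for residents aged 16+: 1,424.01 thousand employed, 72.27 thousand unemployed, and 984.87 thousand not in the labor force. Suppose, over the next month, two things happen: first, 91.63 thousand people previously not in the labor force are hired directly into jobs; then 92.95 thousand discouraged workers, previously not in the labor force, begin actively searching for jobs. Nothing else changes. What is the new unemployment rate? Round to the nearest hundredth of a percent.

New unemployment rate ≈ 9.83%.

Initially, labor force = 1,424.01 + 72.27 = 1,496.28 thousand, so u = 72.27/1,496.28 = 4.83%.
After the first change, employed and labor force both rise by 91.63; unemployed unchanged → E = 1,515.64, U = 72.27, labor force = 1,587.91 thousand.
After the second change, unemployed and labor force both rise by 92.95 → E = 1,515.64, U = 165.22, labor force = 1,680.86 thousand.
New unemployment rate = 165.22 / 1,680.86 = 9.83%.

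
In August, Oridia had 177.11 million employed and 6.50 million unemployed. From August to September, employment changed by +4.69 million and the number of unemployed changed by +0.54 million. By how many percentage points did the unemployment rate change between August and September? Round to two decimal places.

August: labor force = 177.11 + 6.50 = 183.61; u = 6.50/183.61 = 3.54%.
September: labor force = 181.80 + 7.04 = 188.84; u = 7.04/188.84 = 3.73%.
Change = 3.73% − 3.54% = +0.19 pp.

The unemployment rate changed by +0.19 percentage points.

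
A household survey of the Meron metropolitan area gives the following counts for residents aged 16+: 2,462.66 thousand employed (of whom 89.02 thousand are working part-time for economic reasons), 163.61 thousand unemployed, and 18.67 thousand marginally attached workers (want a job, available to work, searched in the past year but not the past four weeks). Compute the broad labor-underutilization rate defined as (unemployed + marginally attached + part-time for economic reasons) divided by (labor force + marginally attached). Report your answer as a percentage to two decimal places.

Labor force = 2,462.66 + 163.61 = 2,626.27 thousand.
Numerator = 163.61 + 18.67 + 89.02 = 271.30 thousand.
Denominator = 2,626.27 + 18.67 = 2,644.94 thousand.
Broad rate = 271.30 / 2,644.94 = 10.26%.

Broad underutilization rate ≈ 10.26%.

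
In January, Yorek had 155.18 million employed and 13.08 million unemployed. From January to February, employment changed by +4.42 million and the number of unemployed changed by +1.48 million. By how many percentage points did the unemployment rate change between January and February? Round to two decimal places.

January: labor force = 155.18 + 13.08 = 168.26; u = 13.08/168.26 = 7.77%.
February: labor force = 159.60 + 14.56 = 174.16; u = 14.56/174.16 = 8.36%.
Change = 8.36% − 7.77% = +0.59 pp.

The unemployment rate changed by +0.59 percentage points.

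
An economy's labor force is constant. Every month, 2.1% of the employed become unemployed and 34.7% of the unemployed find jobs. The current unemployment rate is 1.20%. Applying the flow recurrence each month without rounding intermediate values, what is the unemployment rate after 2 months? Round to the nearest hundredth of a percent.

With a fixed labor force, u_{t+1} = u_t + s·(1−u_t) − f·u_t = u_t·(1−s−f) + s.
Here 1−s−f = 0.632 and s = 0.021.
u_1 = 0.012000 × 0.632 + 0.021 = 0.028584.
u_2 = 0.028584 × 0.632 + 0.021 = 0.039065.

Unemployment rate after two months ≈ 3.91%.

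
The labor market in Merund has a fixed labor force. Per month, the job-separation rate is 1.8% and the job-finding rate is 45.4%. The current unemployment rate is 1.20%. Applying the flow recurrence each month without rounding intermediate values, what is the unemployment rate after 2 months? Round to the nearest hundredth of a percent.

Unemployment rate after two months ≈ 3.08%.

With a fixed labor force, u_{t+1} = u_t + s·(1−u_t) − f·u_t = u_t·(1−s−f) + s.
Here 1−s−f = 0.528 and s = 0.018.
u_1 = 0.012000 × 0.528 + 0.018 = 0.024336.
u_2 = 0.024336 × 0.528 + 0.018 = 0.030849.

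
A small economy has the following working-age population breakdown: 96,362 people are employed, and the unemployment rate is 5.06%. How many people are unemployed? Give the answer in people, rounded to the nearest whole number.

About 5,136 are unemployed.

Let U be the number unemployed. The labor force is E + U, and U/(E+U) = 0.0506.
So U = 0.0506 × 96,362 / (1 − 0.0506) = 4875.92 / 0.9494 ≈ 5,136.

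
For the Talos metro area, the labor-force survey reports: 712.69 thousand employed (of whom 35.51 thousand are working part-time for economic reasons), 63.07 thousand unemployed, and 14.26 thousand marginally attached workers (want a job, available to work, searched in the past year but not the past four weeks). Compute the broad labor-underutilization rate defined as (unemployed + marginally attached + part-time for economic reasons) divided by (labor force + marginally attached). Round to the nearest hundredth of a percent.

Broad underutilization rate ≈ 14.28%.

Labor force = 712.69 + 63.07 = 775.76 thousand.
Numerator = 63.07 + 14.26 + 35.51 = 112.84 thousand.
Denominator = 775.76 + 14.26 = 790.02 thousand.
Broad rate = 112.84 / 790.02 = 14.28%.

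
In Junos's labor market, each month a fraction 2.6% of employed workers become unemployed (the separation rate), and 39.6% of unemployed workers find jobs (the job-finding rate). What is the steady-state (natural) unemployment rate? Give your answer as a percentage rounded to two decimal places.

Steady-state unemployment rate ≈ 6.16%.

At steady state the flows balance: s·E = f·U, so U/(E+U) = s/(s+f).
u* = 2.6 / (2.6 + 39.6) = 2.6 / 42.20 = 6.16%.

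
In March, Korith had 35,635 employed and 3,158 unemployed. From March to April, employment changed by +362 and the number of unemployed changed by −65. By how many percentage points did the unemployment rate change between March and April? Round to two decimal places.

March: labor force = 35,635 + 3,158 = 38,793; u = 3,158/38,793 = 8.14%.
April: labor force = 35,997 + 3,093 = 39,090; u = 3,093/39,090 = 7.91%.
Change = 7.91% − 8.14% = −0.23 pp.

The unemployment rate changed by −0.23 percentage points.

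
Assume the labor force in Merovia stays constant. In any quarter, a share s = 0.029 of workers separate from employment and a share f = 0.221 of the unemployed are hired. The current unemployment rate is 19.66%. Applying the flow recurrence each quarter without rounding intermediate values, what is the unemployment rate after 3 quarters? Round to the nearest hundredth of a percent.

With a fixed labor force, u_{t+1} = u_t + s·(1−u_t) − f·u_t = u_t·(1−s−f) + s.
Here 1−s−f = 0.750 and s = 0.029.
u_1 = 0.196600 × 0.750 + 0.029 = 0.176450.
u_2 = 0.176450 × 0.750 + 0.029 = 0.161337.
u_3 = 0.161337 × 0.750 + 0.029 = 0.150003.

Unemployment rate after three quarters ≈ 15.00%.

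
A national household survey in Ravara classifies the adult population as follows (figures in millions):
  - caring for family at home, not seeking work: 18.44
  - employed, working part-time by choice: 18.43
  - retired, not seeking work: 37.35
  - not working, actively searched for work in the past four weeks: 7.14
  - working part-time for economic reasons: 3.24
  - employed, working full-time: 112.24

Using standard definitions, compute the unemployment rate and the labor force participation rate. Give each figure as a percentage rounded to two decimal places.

Unemployment rate ≈ 5.06%; labor force participation rate ≈ 71.66%.

Employed = 18.43 + 3.24 + 112.24 = 133.91 million (anyone who worked, including part-time for economic reasons, counts as employed).
Unemployed = 7.14 million.
Labor force = 133.91 + 7.14 = 141.05 million.
Not in labor force = 18.44 + 37.35 = 55.79 million (those not working and not actively searching are outside the labor force).
Civilian working-age population = 141.05 + 55.79 = 196.84 million.
Unemployment rate = 7.14 / 141.05 = 5.06%.
Labor force participation rate = 141.05 / 196.84 = 71.66%.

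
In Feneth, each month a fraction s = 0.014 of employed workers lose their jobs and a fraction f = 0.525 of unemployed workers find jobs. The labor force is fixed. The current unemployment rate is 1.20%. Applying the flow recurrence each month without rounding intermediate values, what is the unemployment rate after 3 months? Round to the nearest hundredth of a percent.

With a fixed labor force, u_{t+1} = u_t + s·(1−u_t) − f·u_t = u_t·(1−s−f) + s.
Here 1−s−f = 0.461 and s = 0.014.
u_1 = 0.012000 × 0.461 + 0.014 = 0.019532.
u_2 = 0.019532 × 0.461 + 0.014 = 0.023004.
u_3 = 0.023004 × 0.461 + 0.014 = 0.024605.

Unemployment rate after three months ≈ 2.46%.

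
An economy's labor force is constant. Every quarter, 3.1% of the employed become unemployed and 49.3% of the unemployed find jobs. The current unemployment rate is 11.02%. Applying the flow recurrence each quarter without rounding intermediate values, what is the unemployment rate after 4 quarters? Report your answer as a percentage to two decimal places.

With a fixed labor force, u_{t+1} = u_t + s·(1−u_t) − f·u_t = u_t·(1−s−f) + s.
Here 1−s−f = 0.476 and s = 0.031.
u_1 = 0.110200 × 0.476 + 0.031 = 0.083455.
u_2 = 0.083455 × 0.476 + 0.031 = 0.070725.
u_3 = 0.070725 × 0.476 + 0.031 = 0.064665.
u_4 = 0.064665 × 0.476 + 0.031 = 0.061781.

Unemployment rate after four quarters ≈ 6.18%.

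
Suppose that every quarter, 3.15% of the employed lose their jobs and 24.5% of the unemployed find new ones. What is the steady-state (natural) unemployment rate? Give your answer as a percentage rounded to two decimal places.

Steady-state unemployment rate ≈ 11.39%.

At steady state the flows balance: s·E = f·U, so U/(E+U) = s/(s+f).
u* = 3.15 / (3.15 + 24.5) = 3.15 / 27.65 = 11.39%.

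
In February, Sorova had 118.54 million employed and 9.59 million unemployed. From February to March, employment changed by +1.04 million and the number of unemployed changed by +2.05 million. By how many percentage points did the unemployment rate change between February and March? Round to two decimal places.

The unemployment rate changed by +1.39 percentage points.

February: labor force = 118.54 + 9.59 = 128.13; u = 9.59/128.13 = 7.48%.
March: labor force = 119.58 + 11.64 = 131.22; u = 11.64/131.22 = 8.87%.
Change = 8.87% − 7.48% = +1.39 pp.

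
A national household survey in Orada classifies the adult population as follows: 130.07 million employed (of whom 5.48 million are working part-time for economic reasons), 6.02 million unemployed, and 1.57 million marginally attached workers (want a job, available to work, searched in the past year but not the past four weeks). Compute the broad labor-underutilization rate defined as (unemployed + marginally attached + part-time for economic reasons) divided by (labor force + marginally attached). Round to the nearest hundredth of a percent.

Broad underutilization rate ≈ 9.49%.

Labor force = 130.07 + 6.02 = 136.09 million.
Numerator = 6.02 + 1.57 + 5.48 = 13.07 million.
Denominator = 136.09 + 1.57 = 137.66 million.
Broad rate = 13.07 / 137.66 = 9.49%.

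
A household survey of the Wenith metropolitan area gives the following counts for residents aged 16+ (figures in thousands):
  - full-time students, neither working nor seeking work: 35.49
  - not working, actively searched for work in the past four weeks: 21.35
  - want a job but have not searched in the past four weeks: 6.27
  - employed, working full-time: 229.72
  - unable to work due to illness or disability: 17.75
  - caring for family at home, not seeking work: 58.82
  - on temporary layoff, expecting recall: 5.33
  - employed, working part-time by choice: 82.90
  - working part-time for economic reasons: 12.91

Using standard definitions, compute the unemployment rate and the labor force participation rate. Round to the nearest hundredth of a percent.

Unemployment rate ≈ 7.58%; labor force participation rate ≈ 74.85%.

Employed = 229.72 + 82.90 + 12.91 = 325.53 thousand (anyone who worked, including part-time for economic reasons, counts as employed).
Unemployed = 21.35 + 5.33 = 26.68 thousand (jobless and actively searching, or on temporary layoff).
Labor force = 325.53 + 26.68 = 352.21 thousand.
Not in labor force = 35.49 + 6.27 + 17.75 + 58.82 = 118.33 thousand (those not working and not actively searching are outside the labor force — including those who want a job but have given up searching).
Civilian working-age population = 352.21 + 118.33 = 470.54 thousand.
Unemployment rate = 26.68 / 352.21 = 7.58%.
Labor force participation rate = 352.21 / 470.54 = 74.85%.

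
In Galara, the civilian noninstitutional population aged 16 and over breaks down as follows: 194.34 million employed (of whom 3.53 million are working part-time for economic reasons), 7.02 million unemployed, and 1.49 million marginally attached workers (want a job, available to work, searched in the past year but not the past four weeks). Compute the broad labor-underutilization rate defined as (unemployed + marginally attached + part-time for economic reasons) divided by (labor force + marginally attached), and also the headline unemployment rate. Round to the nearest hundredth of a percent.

Labor force = 194.34 + 7.02 = 201.36 million.
Numerator = 7.02 + 1.49 + 3.53 = 12.04 million.
Denominator = 201.36 + 1.49 = 202.85 million.
Broad rate = 12.04 / 202.85 = 5.94%.
Headline unemployment rate = 7.02 / 201.36 = 3.49%.

Broad underutilization rate ≈ 5.94%; headline unemployment rate ≈ 3.49%.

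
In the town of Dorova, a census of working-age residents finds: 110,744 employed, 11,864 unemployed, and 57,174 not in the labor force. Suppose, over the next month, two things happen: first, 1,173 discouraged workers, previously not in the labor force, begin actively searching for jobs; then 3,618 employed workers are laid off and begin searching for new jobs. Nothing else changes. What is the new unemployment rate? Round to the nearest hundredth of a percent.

Initially, labor force = 110,744 + 11,864 = 122,608, so u = 11,864/122,608 = 9.68%.
After the first change, unemployed and labor force both rise by 1,173 → E = 110,744, U = 13,037, labor force = 123,781.
After the second change, employed falls and unemployed rises by 3,618; labor force unchanged → E = 107,126, U = 16,655, labor force = 123,781.
New unemployment rate = 16,655 / 123,781 = 13.46%.

New unemployment rate ≈ 13.46%.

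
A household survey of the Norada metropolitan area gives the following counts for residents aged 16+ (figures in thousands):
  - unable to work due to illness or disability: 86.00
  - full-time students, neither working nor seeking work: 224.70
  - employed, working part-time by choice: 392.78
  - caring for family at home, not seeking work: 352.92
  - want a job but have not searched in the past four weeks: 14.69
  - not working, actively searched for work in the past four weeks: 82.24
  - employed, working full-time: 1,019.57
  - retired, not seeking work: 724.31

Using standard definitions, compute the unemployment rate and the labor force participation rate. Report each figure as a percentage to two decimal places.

Unemployment rate ≈ 5.50%; labor force participation rate ≈ 51.59%.

Employed = 392.78 + 1,019.57 = 1,412.35 thousand.
Unemployed = 82.24 thousand.
Labor force = 1,412.35 + 82.24 = 1,494.59 thousand.
Not in labor force = 86.00 + 224.70 + 352.92 + 14.69 + 724.31 = 1,402.62 thousand (those not working and not actively searching are outside the labor force — including those who want a job but have given up searching).
Civilian working-age population = 1,494.59 + 1,402.62 = 2,897.21 thousand.
Unemployment rate = 82.24 / 1,494.59 = 5.50%.
Labor force participation rate = 1,494.59 / 2,897.21 = 51.59%.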